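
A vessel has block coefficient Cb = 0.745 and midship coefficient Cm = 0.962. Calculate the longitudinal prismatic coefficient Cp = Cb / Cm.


Formula: Cp = Cb / Cm
Substituting: Cp = 0.745 / 0.962
Result: Cp ≈ 0.77443 (5 s.f.)

0.77443


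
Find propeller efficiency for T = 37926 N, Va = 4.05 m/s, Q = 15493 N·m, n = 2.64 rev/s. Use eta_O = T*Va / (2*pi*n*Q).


Formula: eta = T * Va / (2 * pi * n * Q)
Step 1 — numerator = T * Va = 37926 * 4.05 = 153600.3
Step 2 — 2 * pi * n = 2 * pi * 2.64 = 16.587609
Step 3 — denominator = 16.587609 * 15493 = 256991.83
Step 4 — eta = 153600.3 / 256991.83 ≈ 0.59769 (5 s.f.)

0.59769


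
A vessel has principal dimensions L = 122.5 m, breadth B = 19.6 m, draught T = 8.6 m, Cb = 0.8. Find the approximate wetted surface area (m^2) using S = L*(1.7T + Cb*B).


Formula: S = 1.7*L*T + V/T with V = Cb*L*B*T, i.e. S = L * (1.7*T + Cb*B)
Step 1 — 1.7*T = 1.7 * 8.6 = 14.62 m
Step 2 — Cb*B = 0.8 * 19.6 = 15.68 m
Step 3 — 1.7*T + Cb*B = 14.62 + 15.68 = 30.3 m
Step 4 — S = 122.5 * 30.3 ≈ 3711.8 m^2 (5 s.f.)

3711.8 m^2


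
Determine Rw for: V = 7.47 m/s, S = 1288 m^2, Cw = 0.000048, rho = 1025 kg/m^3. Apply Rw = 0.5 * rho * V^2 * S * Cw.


Formula: Rw = 0.5 * rho * V^2 * S * Cw
Step 1 — V^2 = 7.47^2 = 55.8009
Step 2 — 0.5 * rho * V^2 = 0.5 * 1025 * 55.8009 = 28597.96125
Step 3 — Rw = 28597.96125 * 1288 * 0.000048 ≈ 1768.0 N (5 s.f.)

1768.0 N


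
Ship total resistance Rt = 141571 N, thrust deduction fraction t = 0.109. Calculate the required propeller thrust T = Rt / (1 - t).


Formula: T = Rt / (1 - t)
Step 1 — (1 - t) = 1 - 0.109 = 0.891
Step 2 — T = 141571 / 0.891 ≈ 158890 N (5 s.f.)

158890 N


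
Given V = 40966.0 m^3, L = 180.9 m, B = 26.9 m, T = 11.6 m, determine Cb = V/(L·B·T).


Formula: Cb = V / (L * B * T)
Step 1 — L * B * T = 180.9 * 26.9 * 11.6 = 56448.036 m^3
Step 2 — Cb = 40966.0 / 56448.036 ≈ 0.72573 (5 s.f.)

0.72573


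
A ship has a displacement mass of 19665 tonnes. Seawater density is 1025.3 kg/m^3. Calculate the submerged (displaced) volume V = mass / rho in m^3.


Formula: V = mass / rho
Step 1 — convert tonnes to kg: 19665 t * 1000 = 19665000 kg
Step 2 — V = 19665000 / 1025.3 ≈ 19180 m^3 (5 s.f.)

19180 m^3


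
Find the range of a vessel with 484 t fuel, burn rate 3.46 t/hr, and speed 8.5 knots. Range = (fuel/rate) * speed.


Formula: endurance = fuel / rate; range = endurance * speed
Step 1 — endurance = 484 / 3.46 = 139.8844 hours
Step 2 — range = 139.8844 * 8.5 ≈ 1189.0 nautical miles (5 s.f.)

1189.0 NM


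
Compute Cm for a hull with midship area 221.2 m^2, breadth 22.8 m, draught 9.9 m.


Formula: Cm = Am / (B * T)
Step 1 — B * T = 22.8 * 9.9 = 225.72 m^2
Step 2 — Cm = 221.2 / 225.72 ≈ 0.97998 (5 s.f.)

0.97998


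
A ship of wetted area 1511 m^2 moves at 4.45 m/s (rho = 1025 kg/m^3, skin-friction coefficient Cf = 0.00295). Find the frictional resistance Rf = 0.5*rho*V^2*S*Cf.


Formula: Rf = 0.5 * rho * V^2 * S * Cf
Step 1 — V^2 = 4.45^2 = 19.8025
Step 2 — 0.5 * rho * V^2 = 0.5 * 1025 * 19.8025 = 10148.78125
Step 3 — Rf = 10148.78125 * 1511 * 0.00295 ≈ 45238 N (5 s.f.)

45238 N


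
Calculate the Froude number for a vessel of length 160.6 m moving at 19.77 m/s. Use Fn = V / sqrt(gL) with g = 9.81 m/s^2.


Formula: Fn = V / sqrt(g * L)
Step 1 — g * L = 9.81 * 160.6 = 1575.486
Step 2 — sqrt(g * L) = sqrt(1575.486) = 39.692392
Step 3 — Fn = 19.77 / 39.692392 ≈ 0.49808 (5 s.f.)

0.49808


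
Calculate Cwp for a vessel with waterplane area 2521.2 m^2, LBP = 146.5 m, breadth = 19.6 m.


Formula: Cwp = Aw / (L * B)
Step 1 — L * B = 146.5 * 19.6 = 2871.4 m^2
Step 2 — Cwp = 2521.2 / 2871.4 ≈ 0.87804 (5 s.f.)

0.87804


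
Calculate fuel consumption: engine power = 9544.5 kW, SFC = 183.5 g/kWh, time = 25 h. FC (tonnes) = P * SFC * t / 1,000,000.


Formula: FC (tonnes) = P * SFC * t / 1,000,000
Step 1 — P * SFC * t = 9544.5 * 183.5 * 25 = 43785393.75 g
Step 2 — FC (tonnes) = 43785393.75 / 1,000,000 ≈ 43.785 tonnes (5 s.f.)

43.785 tonnes


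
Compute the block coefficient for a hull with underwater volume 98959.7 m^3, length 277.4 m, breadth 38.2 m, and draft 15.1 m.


Formula: Cb = V / (L * B * T)
Step 1 — L * B * T = 277.4 * 38.2 * 15.1 = 160009.868 m^3
Step 2 — Cb = 98959.7 / 160009.868 ≈ 0.61846 (5 s.f.)

0.61846


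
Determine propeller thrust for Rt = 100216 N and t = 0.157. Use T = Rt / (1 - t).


Formula: T = Rt / (1 - t)
Step 1 — (1 - t) = 1 - 0.157 = 0.843
Step 2 — T = 100216 / 0.843 ≈ 118880 N (5 s.f.)

118880 N


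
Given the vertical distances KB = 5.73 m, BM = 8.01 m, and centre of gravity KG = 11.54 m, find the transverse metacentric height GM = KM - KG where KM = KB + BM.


Formula: GM = KB + BM - KG
Step 1 — KM = KB + BM = 5.73 + 8.01 = 13.74 m
Step 2 — GM = KM - KG = 13.74 - 11.54 = 2.2 m

2.2 m


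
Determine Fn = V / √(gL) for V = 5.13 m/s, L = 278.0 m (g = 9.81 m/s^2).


Formula: Fn = V / sqrt(g * L)
Step 1 — g * L = 9.81 * 278.0 = 2727.18
Step 2 — sqrt(g * L) = sqrt(2727.18) = 52.222409
Step 3 — Fn = 5.13 / 52.222409 ≈ 0.098234 (5 s.f.)

0.098234


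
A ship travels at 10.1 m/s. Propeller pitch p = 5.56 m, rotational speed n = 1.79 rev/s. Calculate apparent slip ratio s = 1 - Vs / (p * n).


Formula: s = 1 - Vs / (p * n)
Step 1 — p * n = 5.56 * 1.79 = 9.9524
Step 2 — Vs / (p*n) = 10.1 / 9.9524 = 1.014831 (6 d.p.)
Step 3 — s = 1 - 1.014831 = -0.014831

-0.014831


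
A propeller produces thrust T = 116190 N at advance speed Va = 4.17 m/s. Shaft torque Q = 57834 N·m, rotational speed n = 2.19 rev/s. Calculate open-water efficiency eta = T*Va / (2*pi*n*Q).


Formula: eta = T * Va / (2 * pi * n * Q)
Step 1 — numerator = T * Va = 116190 * 4.17 = 484512.3
Step 2 — 2 * pi * n = 2 * pi * 2.19 = 13.760176
Step 3 — denominator = 13.760176 * 57834 = 795806.02
Step 4 — eta = 484512.3 / 795806.02 ≈ 0.60883 (5 s.f.)

0.60883


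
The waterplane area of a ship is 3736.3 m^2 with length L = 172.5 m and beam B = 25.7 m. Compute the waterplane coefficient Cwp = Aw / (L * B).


Formula: Cwp = Aw / (L * B)
Step 1 — L * B = 172.5 * 25.7 = 4433.25 m^2
Step 2 — Cwp = 3736.3 / 4433.25 ≈ 0.84279 (5 s.f.)

0.84279


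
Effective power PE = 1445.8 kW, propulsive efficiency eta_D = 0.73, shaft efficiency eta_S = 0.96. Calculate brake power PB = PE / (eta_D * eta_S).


Formula: PB = PE / (eta_D * eta_S)
Step 1 — combined efficiency = eta_D * eta_S = 0.73 * 0.96 = 0.7008
Step 2 — PB = 1445.8 / 0.7008 ≈ 2063.1 kW (5 s.f.)

2063.1 kW


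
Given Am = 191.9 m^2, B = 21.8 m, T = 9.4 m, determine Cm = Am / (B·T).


Formula: Cm = Am / (B * T)
Step 1 — B * T = 21.8 * 9.4 = 204.92 m^2
Step 2 — Cm = 191.9 / 204.92 ≈ 0.93646 (5 s.f.)

0.93646


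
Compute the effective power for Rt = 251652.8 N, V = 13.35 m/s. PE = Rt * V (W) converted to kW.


Formula: PE = Rt * V / 1000 (kW)
Step 1 — PE (W) = 251652.8 * 13.35 = 3359564.88 W
Step 2 — PE (kW) = 3359564.88 / 1000 ≈ 3359.6 kW (5 s.f.)

3359.6 kW


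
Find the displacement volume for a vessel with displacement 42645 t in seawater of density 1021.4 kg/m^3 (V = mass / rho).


Formula: V = mass / rho
Step 1 — convert tonnes to kg: 42645 t * 1000 = 42645000 kg
Step 2 — V = 42645000 / 1021.4 ≈ 41752 m^3 (5 s.f.)

41752 m^3


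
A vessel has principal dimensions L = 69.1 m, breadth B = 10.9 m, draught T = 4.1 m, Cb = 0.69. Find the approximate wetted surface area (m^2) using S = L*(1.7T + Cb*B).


Formula: S = 1.7*L*T + V/T with V = Cb*L*B*T, i.e. S = L * (1.7*T + Cb*B)
Step 1 — 1.7*T = 1.7 * 4.1 = 6.97 m
Step 2 — Cb*B = 0.69 * 10.9 = 7.521 m
Step 3 — 1.7*T + Cb*B = 6.97 + 7.521 = 14.491 m
Step 4 — S = 69.1 * 14.491 ≈ 1001.3 m^2 (5 s.f.)

1001.3 m^2


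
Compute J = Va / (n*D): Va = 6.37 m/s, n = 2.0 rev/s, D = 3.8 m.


Formula: J = Va / (n * D)
Step 1 — n * D = 2.0 * 3.8 = 7.6
Step 2 — J = 6.37 / 7.6 ≈ 0.83816 (5 s.f.)

0.83816


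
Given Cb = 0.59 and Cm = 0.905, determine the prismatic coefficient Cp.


Formula: Cp = Cb / Cm
Substituting: Cp = 0.59 / 0.905
Result: Cp ≈ 0.65193 (5 s.f.)

0.65193


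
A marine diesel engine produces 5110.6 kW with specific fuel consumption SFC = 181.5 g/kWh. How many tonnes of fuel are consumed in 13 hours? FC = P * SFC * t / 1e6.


Formula: FC (tonnes) = P * SFC * t / 1,000,000
Step 1 — P * SFC * t = 5110.6 * 181.5 * 13 = 12058460.7 g
Step 2 — FC (tonnes) = 12058460.7 / 1,000,000 ≈ 12.058 tonnes (5 s.f.)

12.058 tonnes


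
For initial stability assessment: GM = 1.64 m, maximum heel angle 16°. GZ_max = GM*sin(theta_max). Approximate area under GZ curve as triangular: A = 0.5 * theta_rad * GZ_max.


Formula: GZ_max = GM * sin(theta); Area = 0.5 * theta_rad * GZ_max
Step 1 — GZ_max = 1.64 * sin(16°) = 1.64 * 0.275637 = 0.452045 m
Step 2 — theta_rad = 16 * pi/180 = 0.279253 rad
Step 3 — Area = 0.5 * 0.279253 * 0.452045 ≈ 0.063117 m·rad (5 s.f.)

0.063117 m·rad


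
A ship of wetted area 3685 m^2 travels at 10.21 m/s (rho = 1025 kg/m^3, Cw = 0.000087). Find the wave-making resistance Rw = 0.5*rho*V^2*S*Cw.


Formula: Rw = 0.5 * rho * V^2 * S * Cw
Step 1 — V^2 = 10.21^2 = 104.2441
Step 2 — 0.5 * rho * V^2 = 0.5 * 1025 * 104.2441 = 53425.10125
Step 3 — Rw = 53425.10125 * 3685 * 0.000087 ≈ 17128 N (5 s.f.)

17128 N


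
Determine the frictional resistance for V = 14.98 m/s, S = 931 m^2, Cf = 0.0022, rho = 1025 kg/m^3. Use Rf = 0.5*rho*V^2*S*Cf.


Formula: Rf = 0.5 * rho * V^2 * S * Cf
Step 1 — V^2 = 14.98^2 = 224.4004
Step 2 — 0.5 * rho * V^2 = 0.5 * 1025 * 224.4004 = 115005.205
Step 3 — Rf = 115005.205 * 931 * 0.0022 ≈ 235550 N (5 s.f.)

235550 N


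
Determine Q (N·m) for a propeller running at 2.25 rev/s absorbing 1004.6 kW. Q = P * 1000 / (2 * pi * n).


Formula: Q = P_W / (2 * pi * n)
Step 1 — P_W = 1004.6 kW * 1000 = 1004600.0 W
Step 2 — 2 * pi * n = 2 * pi * 2.25 = 14.137167
Step 3 — Q = 1004600.0 / 14.137167 ≈ 71061 N·m (5 s.f.)

71061 N·m


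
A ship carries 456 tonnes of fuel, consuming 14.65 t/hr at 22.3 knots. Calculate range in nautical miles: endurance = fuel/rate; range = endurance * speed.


Formula: endurance = fuel / rate; range = endurance * speed
Step 1 — endurance = 456 / 14.65 = 31.1263 hours
Step 2 — range = 31.1263 * 22.3 ≈ 694.12 nautical miles (5 s.f.)

694.12 NM


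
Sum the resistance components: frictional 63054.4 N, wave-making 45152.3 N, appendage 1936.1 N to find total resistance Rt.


Formula: Rt = Rf + Rw + Ra
Substituting: Rt = 63054.4 + 45152.3 + 1936.1
Result: Rt = 110142.8 N

110142.8 N


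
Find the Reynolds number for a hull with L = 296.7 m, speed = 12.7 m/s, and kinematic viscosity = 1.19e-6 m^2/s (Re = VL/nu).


Formula: Re = V * L / nu
Step 1 — V * L = 12.7 * 296.7 = 3768.09 m^2/s
Step 2 — Re = 3768.09 / 1.19e-6 = 3.17e+09

3.17e+09


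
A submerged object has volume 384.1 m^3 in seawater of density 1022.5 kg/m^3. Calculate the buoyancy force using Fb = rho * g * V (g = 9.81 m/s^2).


Formula: Fb = rho * g * V
Substituting: Fb = 1022.5 * 9.81 * 384.1
Intermediate: 1022.5 * 9.81 = 10030.725
Result: Fb = 10030.725 * 384.1 ≈ 3852800 N (5 s.f.)

3852800 N


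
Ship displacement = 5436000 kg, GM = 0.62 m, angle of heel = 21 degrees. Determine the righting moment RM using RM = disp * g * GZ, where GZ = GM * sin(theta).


Formula: GZ = GM * sin(theta); RM = disp * g * GZ
Step 1 — GZ = 0.62 * sin(21°) = 0.62 * 0.358368 = 0.222188 m
Step 2 — RM = 5436000 * 9.81 * 0.222188 ≈ 11849000 N·m (5 s.f.)

11849000 N·m


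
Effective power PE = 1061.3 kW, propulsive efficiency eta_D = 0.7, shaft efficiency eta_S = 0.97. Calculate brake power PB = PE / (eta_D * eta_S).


Formula: PB = PE / (eta_D * eta_S)
Step 1 — combined efficiency = eta_D * eta_S = 0.7 * 0.97 = 0.679
Step 2 — PB = 1061.3 / 0.679 ≈ 1563.0 kW (5 s.f.)

1563.0 kW


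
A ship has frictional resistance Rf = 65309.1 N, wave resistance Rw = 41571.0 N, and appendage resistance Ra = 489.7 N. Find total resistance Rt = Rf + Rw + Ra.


Formula: Rt = Rf + Rw + Ra
Substituting: Rt = 65309.1 + 41571.0 + 489.7
Result: Rt = 107369.8 N

107369.8 N


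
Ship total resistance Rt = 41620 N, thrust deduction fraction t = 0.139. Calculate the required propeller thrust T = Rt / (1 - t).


Formula: T = Rt / (1 - t)
Step 1 — (1 - t) = 1 - 0.139 = 0.861
Step 2 — T = 41620 / 0.861 ≈ 48339 N (5 s.f.)

48339 N


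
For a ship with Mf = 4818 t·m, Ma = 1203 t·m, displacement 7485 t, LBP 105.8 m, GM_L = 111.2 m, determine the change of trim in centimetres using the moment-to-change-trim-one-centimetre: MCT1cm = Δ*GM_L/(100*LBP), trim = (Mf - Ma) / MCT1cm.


Formula: net trimming moment = Mf - Ma; MCT1cm = Δ*GM_L/(100*LBP); trim = net moment / MCT1cm
Step 1 — net trimming moment = 4818 - 1203 = 3615 t·m
Step 2 — MCT1cm = 7485 * 111.2 / (100 * 105.8) = 78.6703 t·m/cm
Step 3 — trim = 3615 / 78.6703 ≈ 45.951 cm (5 s.f.)

45.951 cm


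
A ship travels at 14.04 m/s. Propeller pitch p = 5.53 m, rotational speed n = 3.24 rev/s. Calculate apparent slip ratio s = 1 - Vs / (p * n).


Formula: s = 1 - Vs / (p * n)
Step 1 — p * n = 5.53 * 3.24 = 17.9172
Step 2 — Vs / (p*n) = 14.04 / 17.9172 = 0.783605 (6 d.p.)
Step 3 — s = 1 - 0.783605 = 0.216395

0.216395


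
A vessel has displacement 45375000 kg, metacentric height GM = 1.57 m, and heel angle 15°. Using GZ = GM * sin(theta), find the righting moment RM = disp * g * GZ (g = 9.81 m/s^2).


Formula: GZ = GM * sin(theta); RM = disp * g * GZ
Step 1 — GZ = 1.57 * sin(15°) = 1.57 * 0.258819 = 0.406346 m
Step 2 — RM = 45375000 * 9.81 * 0.406346 ≈ 180880000 N·m (5 s.f.)

180880000 N·m


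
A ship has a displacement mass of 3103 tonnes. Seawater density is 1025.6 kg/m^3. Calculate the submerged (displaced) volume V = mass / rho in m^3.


Formula: V = mass / rho
Step 1 — convert tonnes to kg: 3103 t * 1000 = 3103000 kg
Step 2 — V = 3103000 / 1025.6 ≈ 3025.5 m^3 (5 s.f.)

3025.5 m^3


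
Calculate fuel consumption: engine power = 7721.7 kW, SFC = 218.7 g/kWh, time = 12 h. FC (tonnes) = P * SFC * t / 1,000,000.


Formula: FC (tonnes) = P * SFC * t / 1,000,000
Step 1 — P * SFC * t = 7721.7 * 218.7 * 12 = 20264829.48 g
Step 2 — FC (tonnes) = 20264829.48 / 1,000,000 ≈ 20.265 tonnes (5 s.f.)

20.265 tonnes


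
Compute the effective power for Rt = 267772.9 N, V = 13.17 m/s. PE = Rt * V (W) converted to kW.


Formula: PE = Rt * V / 1000 (kW)
Step 1 — PE (W) = 267772.9 * 13.17 = 3526569.093 W
Step 2 — PE (kW) = 3526569.093 / 1000 ≈ 3526.6 kW (5 s.f.)

3526.6 kW


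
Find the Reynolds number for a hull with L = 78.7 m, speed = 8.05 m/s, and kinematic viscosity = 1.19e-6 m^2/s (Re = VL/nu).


Formula: Re = V * L / nu
Step 1 — V * L = 8.05 * 78.7 = 633.535 m^2/s
Step 2 — Re = 633.535 / 1.19e-6 = 5.32e+08

5.32e+08


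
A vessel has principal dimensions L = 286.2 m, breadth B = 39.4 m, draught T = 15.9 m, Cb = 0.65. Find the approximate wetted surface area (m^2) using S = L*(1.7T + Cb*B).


Formula: S = 1.7*L*T + V/T with V = Cb*L*B*T, i.e. S = L * (1.7*T + Cb*B)
Step 1 — 1.7*T = 1.7 * 15.9 = 27.03 m
Step 2 — Cb*B = 0.65 * 39.4 = 25.61 m
Step 3 — 1.7*T + Cb*B = 27.03 + 25.61 = 52.64 m
Step 4 — S = 286.2 * 52.64 ≈ 15066 m^2 (5 s.f.)

15066 m^2


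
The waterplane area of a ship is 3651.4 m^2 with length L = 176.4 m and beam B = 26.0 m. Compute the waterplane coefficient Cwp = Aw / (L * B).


Formula: Cwp = Aw / (L * B)
Step 1 — L * B = 176.4 * 26.0 = 4586.4 m^2
Step 2 — Cwp = 3651.4 / 4586.4 ≈ 0.79614 (5 s.f.)

0.79614


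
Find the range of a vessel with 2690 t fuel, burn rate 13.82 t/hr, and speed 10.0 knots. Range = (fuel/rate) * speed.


Formula: endurance = fuel / rate; range = endurance * speed
Step 1 — endurance = 2690 / 13.82 = 194.6454 hours
Step 2 — range = 194.6454 * 10.0 ≈ 1946.5 nautical miles (5 s.f.)

1946.5 NM


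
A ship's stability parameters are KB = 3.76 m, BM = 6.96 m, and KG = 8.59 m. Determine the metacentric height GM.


Formula: GM = KB + BM - KG
Step 1 — KM = KB + BM = 3.76 + 6.96 = 10.72 m
Step 2 — GM = KM - KG = 10.72 - 8.59 = 2.13 m

2.13 m


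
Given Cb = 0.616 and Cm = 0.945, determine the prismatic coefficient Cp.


Formula: Cp = Cb / Cm
Substituting: Cp = 0.616 / 0.945
Result: Cp ≈ 0.65185 (5 s.f.)

0.65185


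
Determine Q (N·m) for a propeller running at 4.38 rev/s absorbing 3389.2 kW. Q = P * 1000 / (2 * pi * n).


Formula: Q = P_W / (2 * pi * n)
Step 1 — P_W = 3389.2 kW * 1000 = 3389200.0 W
Step 2 — 2 * pi * n = 2 * pi * 4.38 = 27.520352
Step 3 — Q = 3389200.0 / 27.520352 ≈ 123150 N·m (5 s.f.)

123150 N·m


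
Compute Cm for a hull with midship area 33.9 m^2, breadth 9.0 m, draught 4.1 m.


Formula: Cm = Am / (B * T)
Step 1 — B * T = 9.0 * 4.1 = 36.9 m^2
Step 2 — Cm = 33.9 / 36.9 ≈ 0.91870 (5 s.f.)

0.91870


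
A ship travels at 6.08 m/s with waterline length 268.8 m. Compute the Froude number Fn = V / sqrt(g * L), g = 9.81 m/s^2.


Formula: Fn = V / sqrt(g * L)
Step 1 — g * L = 9.81 * 268.8 = 2636.928
Step 2 — sqrt(g * L) = sqrt(2636.928) = 51.351027
Step 3 — Fn = 6.08 / 51.351027 ≈ 0.11840 (5 s.f.)

0.11840


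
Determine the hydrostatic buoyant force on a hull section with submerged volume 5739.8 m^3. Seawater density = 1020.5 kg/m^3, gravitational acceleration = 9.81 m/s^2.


Formula: Fb = rho * g * V
Substituting: Fb = 1020.5 * 9.81 * 5739.8
Intermediate: 1020.5 * 9.81 = 10011.105
Result: Fb = 10011.105 * 5739.8 ≈ 57462000 N (5 s.f.)

57462000 N


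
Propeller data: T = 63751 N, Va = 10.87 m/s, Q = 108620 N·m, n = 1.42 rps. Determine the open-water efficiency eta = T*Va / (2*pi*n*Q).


Formula: eta = T * Va / (2 * pi * n * Q)
Step 1 — numerator = T * Va = 63751 * 10.87 = 692973.37
Step 2 — 2 * pi * n = 2 * pi * 1.42 = 8.922123
Step 3 — denominator = 8.922123 * 108620 = 969121.0
Step 4 — eta = 692973.37 / 969121.0 ≈ 0.71505 (5 s.f.)

0.71505


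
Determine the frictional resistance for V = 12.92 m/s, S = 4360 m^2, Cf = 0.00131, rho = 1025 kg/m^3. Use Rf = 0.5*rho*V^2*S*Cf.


Formula: Rf = 0.5 * rho * V^2 * S * Cf
Step 1 — V^2 = 12.92^2 = 166.9264
Step 2 — 0.5 * rho * V^2 = 0.5 * 1025 * 166.9264 = 85549.78
Step 3 — Rf = 85549.78 * 4360 * 0.00131 ≈ 488630 N (5 s.f.)

488630 N


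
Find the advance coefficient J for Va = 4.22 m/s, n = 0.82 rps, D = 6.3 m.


Formula: J = Va / (n * D)
Step 1 — n * D = 0.82 * 6.3 = 5.166
Step 2 — J = 4.22 / 5.166 ≈ 0.81688 (5 s.f.)

0.81688


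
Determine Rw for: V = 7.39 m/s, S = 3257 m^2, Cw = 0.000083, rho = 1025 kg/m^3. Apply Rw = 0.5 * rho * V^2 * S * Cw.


Formula: Rw = 0.5 * rho * V^2 * S * Cw
Step 1 — V^2 = 7.39^2 = 54.6121
Step 2 — 0.5 * rho * V^2 = 0.5 * 1025 * 54.6121 = 27988.70125
Step 3 — Rw = 27988.70125 * 3257 * 0.000083 ≈ 7566.2 N (5 s.f.)

7566.2 N


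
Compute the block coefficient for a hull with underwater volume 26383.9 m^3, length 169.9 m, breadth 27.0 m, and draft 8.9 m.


Formula: Cb = V / (L * B * T)
Step 1 — L * B * T = 169.9 * 27.0 * 8.9 = 40826.97 m^3
Step 2 — Cb = 26383.9 / 40826.97 ≈ 0.64624 (5 s.f.)

0.64624


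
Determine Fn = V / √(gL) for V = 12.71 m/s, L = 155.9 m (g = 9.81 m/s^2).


Formula: Fn = V / sqrt(g * L)
Step 1 — g * L = 9.81 * 155.9 = 1529.379
Step 2 — sqrt(g * L) = sqrt(1529.379) = 39.107276
Step 3 — Fn = 12.71 / 39.107276 ≈ 0.32500 (5 s.f.)

0.32500


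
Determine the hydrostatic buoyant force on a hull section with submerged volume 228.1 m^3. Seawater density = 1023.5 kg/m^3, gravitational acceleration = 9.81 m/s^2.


Formula: Fb = rho * g * V
Substituting: Fb = 1023.5 * 9.81 * 228.1
Intermediate: 1023.5 * 9.81 = 10040.535
Result: Fb = 10040.535 * 228.1 ≈ 2290200 N (5 s.f.)

2290200 N


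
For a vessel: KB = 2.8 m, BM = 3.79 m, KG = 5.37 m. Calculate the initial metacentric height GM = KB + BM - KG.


Formula: GM = KB + BM - KG
Step 1 — KM = KB + BM = 2.8 + 3.79 = 6.59 m
Step 2 — GM = KM - KG = 6.59 - 5.37 = 1.22 m

1.22 m


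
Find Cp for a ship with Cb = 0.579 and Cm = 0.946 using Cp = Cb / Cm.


Formula: Cp = Cb / Cm
Substituting: Cp = 0.579 / 0.946
Result: Cp ≈ 0.61205 (5 s.f.)

0.61205


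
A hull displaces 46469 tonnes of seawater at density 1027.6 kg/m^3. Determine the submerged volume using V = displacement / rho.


Formula: V = mass / rho
Step 1 — convert tonnes to kg: 46469 t * 1000 = 46469000 kg
Step 2 — V = 46469000 / 1027.6 ≈ 45221 m^3 (5 s.f.)

45221 m^3


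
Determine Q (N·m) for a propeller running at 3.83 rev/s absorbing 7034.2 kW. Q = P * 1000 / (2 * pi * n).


Formula: Q = P_W / (2 * pi * n)
Step 1 — P_W = 7034.2 kW * 1000 = 7034200.0 W
Step 2 — 2 * pi * n = 2 * pi * 3.83 = 24.0646
Step 3 — Q = 7034200.0 / 24.0646 ≈ 292300 N·m (5 s.f.)

292300 N·m


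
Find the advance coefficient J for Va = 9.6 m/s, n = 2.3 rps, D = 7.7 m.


Formula: J = Va / (n * D)
Step 1 — n * D = 2.3 * 7.7 = 17.71
Step 2 — J = 9.6 / 17.71 ≈ 0.54207 (5 s.f.)

0.54207


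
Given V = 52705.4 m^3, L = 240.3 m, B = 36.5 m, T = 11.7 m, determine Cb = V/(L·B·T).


Formula: Cb = V / (L * B * T)
Step 1 — L * B * T = 240.3 * 36.5 * 11.7 = 102620.115 m^3
Step 2 — Cb = 52705.4 / 102620.115 ≈ 0.51360 (5 s.f.)

0.51360


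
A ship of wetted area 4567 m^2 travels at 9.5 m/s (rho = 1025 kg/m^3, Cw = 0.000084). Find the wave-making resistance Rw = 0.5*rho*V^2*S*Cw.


Formula: Rw = 0.5 * rho * V^2 * S * Cw
Step 1 — V^2 = 9.5^2 = 90.25
Step 2 — 0.5 * rho * V^2 = 0.5 * 1025 * 90.25 = 46253.125
Step 3 — Rw = 46253.125 * 4567 * 0.000084 ≈ 17744 N (5 s.f.)

17744 N


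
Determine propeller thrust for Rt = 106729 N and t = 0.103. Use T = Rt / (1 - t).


Formula: T = Rt / (1 - t)
Step 1 — (1 - t) = 1 - 0.103 = 0.897
Step 2 — T = 106729 / 0.897 ≈ 118980 N (5 s.f.)

118980 N


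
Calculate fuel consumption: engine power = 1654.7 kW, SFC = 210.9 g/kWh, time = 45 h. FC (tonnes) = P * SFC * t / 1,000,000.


Formula: FC (tonnes) = P * SFC * t / 1,000,000
Step 1 — P * SFC * t = 1654.7 * 210.9 * 45 = 15703930.35 g
Step 2 — FC (tonnes) = 15703930.35 / 1,000,000 ≈ 15.704 tonnes (5 s.f.)

15.704 tonnes


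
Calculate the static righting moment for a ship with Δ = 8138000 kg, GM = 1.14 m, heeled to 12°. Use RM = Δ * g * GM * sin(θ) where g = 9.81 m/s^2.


Formula: GZ = GM * sin(theta); RM = disp * g * GZ
Step 1 — GZ = 1.14 * sin(12°) = 1.14 * 0.207912 = 0.23702 m
Step 2 — RM = 8138000 * 9.81 * 0.23702 ≈ 18922000 N·m (5 s.f.)

18922000 N·m


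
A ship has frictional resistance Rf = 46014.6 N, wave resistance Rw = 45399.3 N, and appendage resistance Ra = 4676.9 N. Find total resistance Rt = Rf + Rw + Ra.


Formula: Rt = Rf + Rw + Ra
Substituting: Rt = 46014.6 + 45399.3 + 4676.9
Result: Rt = 96090.8 N

96090.8 N


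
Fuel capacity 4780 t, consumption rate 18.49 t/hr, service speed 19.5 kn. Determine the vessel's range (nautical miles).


Formula: endurance = fuel / rate; range = endurance * speed
Step 1 — endurance = 4780 / 18.49 = 258.5181 hours
Step 2 — range = 258.5181 * 19.5 ≈ 5041.1 nautical miles (5 s.f.)

5041.1 NM


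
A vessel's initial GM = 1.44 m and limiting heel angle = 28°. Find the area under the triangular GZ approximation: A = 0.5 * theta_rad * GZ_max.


Formula: GZ_max = GM * sin(theta); Area = 0.5 * theta_rad * GZ_max
Step 1 — GZ_max = 1.44 * sin(28°) = 1.44 * 0.469472 = 0.67604 m
Step 2 — theta_rad = 28 * pi/180 = 0.488692 rad
Step 3 — Area = 0.5 * 0.488692 * 0.67604 ≈ 0.16519 m·rad (5 s.f.)

0.16519 m·rad


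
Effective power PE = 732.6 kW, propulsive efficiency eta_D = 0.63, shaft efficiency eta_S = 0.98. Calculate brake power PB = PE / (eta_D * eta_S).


Formula: PB = PE / (eta_D * eta_S)
Step 1 — combined efficiency = eta_D * eta_S = 0.63 * 0.98 = 0.6174
Step 2 — PB = 732.6 / 0.6174 ≈ 1186.6 kW (5 s.f.)

1186.6 kW


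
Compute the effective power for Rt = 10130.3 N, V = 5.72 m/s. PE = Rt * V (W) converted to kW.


Formula: PE = Rt * V / 1000 (kW)
Step 1 — PE (W) = 10130.3 * 5.72 = 57945.316 W
Step 2 — PE (kW) = 57945.316 / 1000 ≈ 57.945 kW (5 s.f.)

57.945 kW


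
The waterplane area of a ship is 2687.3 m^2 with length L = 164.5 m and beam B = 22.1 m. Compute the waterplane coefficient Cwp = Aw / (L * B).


Formula: Cwp = Aw / (L * B)
Step 1 — L * B = 164.5 * 22.1 = 3635.45 m^2
Step 2 — Cwp = 2687.3 / 3635.45 ≈ 0.73919 (5 s.f.)

0.73919


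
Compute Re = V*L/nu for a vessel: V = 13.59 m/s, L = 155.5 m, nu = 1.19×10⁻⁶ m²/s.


Formula: Re = V * L / nu
Step 1 — V * L = 13.59 * 155.5 = 2113.245 m^2/s
Step 2 — Re = 2113.245 / 1.19e-6 = 1.78e+09

1.78e+09


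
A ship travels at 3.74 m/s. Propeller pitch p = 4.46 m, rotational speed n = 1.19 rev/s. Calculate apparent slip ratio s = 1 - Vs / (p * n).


Formula: s = 1 - Vs / (p * n)
Step 1 — p * n = 4.46 * 1.19 = 5.3074
Step 2 — Vs / (p*n) = 3.74 / 5.3074 = 0.704676 (6 d.p.)
Step 3 — s = 1 - 0.704676 = 0.295324

0.295324


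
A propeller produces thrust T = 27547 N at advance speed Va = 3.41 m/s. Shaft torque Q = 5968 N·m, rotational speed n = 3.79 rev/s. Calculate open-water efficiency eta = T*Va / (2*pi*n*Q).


Formula: eta = T * Va / (2 * pi * n * Q)
Step 1 — numerator = T * Va = 27547 * 3.41 = 93935.27
Step 2 — 2 * pi * n = 2 * pi * 3.79 = 23.813272
Step 3 — denominator = 23.813272 * 5968 = 142117.61
Step 4 — eta = 93935.27 / 142117.61 ≈ 0.66097 (5 s.f.)

0.66097


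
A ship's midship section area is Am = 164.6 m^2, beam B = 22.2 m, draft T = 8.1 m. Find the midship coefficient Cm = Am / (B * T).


Formula: Cm = Am / (B * T)
Step 1 — B * T = 22.2 * 8.1 = 179.82 m^2
Step 2 — Cm = 164.6 / 179.82 ≈ 0.91536 (5 s.f.)

0.91536


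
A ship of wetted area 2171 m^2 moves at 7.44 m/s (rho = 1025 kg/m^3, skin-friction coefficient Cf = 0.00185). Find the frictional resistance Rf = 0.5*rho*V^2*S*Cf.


Formula: Rf = 0.5 * rho * V^2 * S * Cf
Step 1 — V^2 = 7.44^2 = 55.3536
Step 2 — 0.5 * rho * V^2 = 0.5 * 1025 * 55.3536 = 28368.72
Step 3 — Rf = 28368.72 * 2171 * 0.00185 ≈ 113940 N (5 s.f.)

113940 N


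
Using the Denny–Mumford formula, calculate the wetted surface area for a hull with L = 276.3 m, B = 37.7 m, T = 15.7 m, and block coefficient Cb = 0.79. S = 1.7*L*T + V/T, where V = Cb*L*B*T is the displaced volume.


Formula: S = 1.7*L*T + V/T with V = Cb*L*B*T, i.e. S = L * (1.7*T + Cb*B)
Step 1 — 1.7*T = 1.7 * 15.7 = 26.69 m
Step 2 — Cb*B = 0.79 * 37.7 = 29.783 m
Step 3 — 1.7*T + Cb*B = 26.69 + 29.783 = 56.473 m
Step 4 — S = 276.3 * 56.473 ≈ 15603 m^2 (5 s.f.)

15603 m^2


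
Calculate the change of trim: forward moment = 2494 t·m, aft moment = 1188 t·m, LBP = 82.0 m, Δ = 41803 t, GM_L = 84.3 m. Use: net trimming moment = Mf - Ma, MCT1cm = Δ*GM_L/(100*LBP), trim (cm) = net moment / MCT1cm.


Formula: net trimming moment = Mf - Ma; MCT1cm = Δ*GM_L/(100*LBP); trim = net moment / MCT1cm
Step 1 — net trimming moment = 2494 - 1188 = 1306 t·m
Step 2 — MCT1cm = 41803 * 84.3 / (100 * 82.0) = 429.7552 t·m/cm
Step 3 — trim = 1306 / 429.7552 ≈ 3.0389 cm (5 s.f.)

3.0389 cm


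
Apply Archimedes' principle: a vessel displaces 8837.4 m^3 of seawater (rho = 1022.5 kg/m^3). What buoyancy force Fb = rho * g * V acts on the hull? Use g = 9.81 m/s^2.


Formula: Fb = rho * g * V
Substituting: Fb = 1022.5 * 9.81 * 8837.4
Intermediate: 1022.5 * 9.81 = 10030.725
Result: Fb = 10030.725 * 8837.4 ≈ 88646000 N (5 s.f.)

88646000 N


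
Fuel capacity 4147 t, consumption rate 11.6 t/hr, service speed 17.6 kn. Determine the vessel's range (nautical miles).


Formula: endurance = fuel / rate; range = endurance * speed
Step 1 — endurance = 4147 / 11.6 = 357.5 hours
Step 2 — range = 357.5 * 17.6 ≈ 6292.0 nautical miles (5 s.f.)

6292.0 NM


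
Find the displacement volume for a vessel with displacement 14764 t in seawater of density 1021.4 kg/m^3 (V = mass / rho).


Formula: V = mass / rho
Step 1 — convert tonnes to kg: 14764 t * 1000 = 14764000 kg
Step 2 — V = 14764000 / 1021.4 ≈ 14455 m^3 (5 s.f.)

14455 m^3


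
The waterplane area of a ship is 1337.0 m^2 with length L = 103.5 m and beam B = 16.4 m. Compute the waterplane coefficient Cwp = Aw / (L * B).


Formula: Cwp = Aw / (L * B)
Step 1 — L * B = 103.5 * 16.4 = 1697.4 m^2
Step 2 — Cwp = 1337.0 / 1697.4 ≈ 0.78768 (5 s.f.)

0.78768


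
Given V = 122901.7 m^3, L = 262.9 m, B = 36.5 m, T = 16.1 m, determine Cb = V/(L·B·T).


Formula: Cb = V / (L * B * T)
Step 1 — L * B * T = 262.9 * 36.5 * 16.1 = 154493.185 m^3
Step 2 — Cb = 122901.7 / 154493.185 ≈ 0.79552 (5 s.f.)

0.79552


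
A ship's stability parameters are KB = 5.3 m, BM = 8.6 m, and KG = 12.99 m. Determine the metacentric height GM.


Formula: GM = KB + BM - KG
Step 1 — KM = KB + BM = 5.3 + 8.6 = 13.9 m
Step 2 — GM = KM - KG = 13.9 - 12.99 = 0.91 m

0.91 m


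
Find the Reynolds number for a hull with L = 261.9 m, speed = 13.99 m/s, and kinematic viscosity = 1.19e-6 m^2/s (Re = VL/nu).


Formula: Re = V * L / nu
Step 1 — V * L = 13.99 * 261.9 = 3663.981 m^2/s
Step 2 — Re = 3663.981 / 1.19e-6 = 3.08e+09

3.08e+09


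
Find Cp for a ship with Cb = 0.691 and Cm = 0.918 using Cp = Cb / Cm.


Formula: Cp = Cb / Cm
Substituting: Cp = 0.691 / 0.918
Result: Cp ≈ 0.75272 (5 s.f.)

0.75272


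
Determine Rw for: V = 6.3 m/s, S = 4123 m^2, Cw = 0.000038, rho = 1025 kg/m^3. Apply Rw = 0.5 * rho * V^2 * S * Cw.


Formula: Rw = 0.5 * rho * V^2 * S * Cw
Step 1 — V^2 = 6.3^2 = 39.69
Step 2 — 0.5 * rho * V^2 = 0.5 * 1025 * 39.69 = 20341.125
Step 3 — Rw = 20341.125 * 4123 * 0.000038 ≈ 3186.9 N (5 s.f.)

3186.9 N


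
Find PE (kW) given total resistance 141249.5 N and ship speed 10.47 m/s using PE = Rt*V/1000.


Formula: PE = Rt * V / 1000 (kW)
Step 1 — PE (W) = 141249.5 * 10.47 = 1478882.265 W
Step 2 — PE (kW) = 1478882.265 / 1000 ≈ 1478.9 kW (5 s.f.)

1478.9 kW


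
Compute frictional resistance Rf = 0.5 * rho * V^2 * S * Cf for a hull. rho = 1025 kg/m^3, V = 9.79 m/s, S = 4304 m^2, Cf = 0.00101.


Formula: Rf = 0.5 * rho * V^2 * S * Cf
Step 1 — V^2 = 9.79^2 = 95.8441
Step 2 — 0.5 * rho * V^2 = 0.5 * 1025 * 95.8441 = 49120.10125
Step 3 — Rf = 49120.10125 * 4304 * 0.00101 ≈ 213530 N (5 s.f.)

213530 N


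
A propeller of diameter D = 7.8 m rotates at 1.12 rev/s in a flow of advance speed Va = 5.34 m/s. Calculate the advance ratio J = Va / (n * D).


Formula: J = Va / (n * D)
Step 1 — n * D = 1.12 * 7.8 = 8.736
Step 2 — J = 5.34 / 8.736 ≈ 0.61126 (5 s.f.)

0.61126


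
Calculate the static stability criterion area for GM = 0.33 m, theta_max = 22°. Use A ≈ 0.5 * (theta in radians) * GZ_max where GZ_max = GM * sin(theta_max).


Formula: GZ_max = GM * sin(theta); Area = 0.5 * theta_rad * GZ_max
Step 1 — GZ_max = 0.33 * sin(22°) = 0.33 * 0.374607 = 0.12362 m
Step 2 — theta_rad = 22 * pi/180 = 0.383972 rad
Step 3 — Area = 0.5 * 0.383972 * 0.12362 ≈ 0.023733 m·rad (5 s.f.)

0.023733 m·rad


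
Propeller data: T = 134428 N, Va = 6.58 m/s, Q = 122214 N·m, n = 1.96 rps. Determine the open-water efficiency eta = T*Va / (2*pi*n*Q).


Formula: eta = T * Va / (2 * pi * n * Q)
Step 1 — numerator = T * Va = 134428 * 6.58 = 884536.24
Step 2 — 2 * pi * n = 2 * pi * 1.96 = 12.315043
Step 3 — denominator = 12.315043 * 122214 = 1505070.67
Step 4 — eta = 884536.24 / 1505070.67 ≈ 0.58770 (5 s.f.)

0.58770


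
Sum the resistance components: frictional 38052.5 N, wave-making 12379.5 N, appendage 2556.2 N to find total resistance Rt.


Formula: Rt = Rf + Rw + Ra
Substituting: Rt = 38052.5 + 12379.5 + 2556.2
Result: Rt = 52988.2 N

52988.2 N


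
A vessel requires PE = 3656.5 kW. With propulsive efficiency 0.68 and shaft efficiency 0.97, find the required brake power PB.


Formula: PB = PE / (eta_D * eta_S)
Step 1 — combined efficiency = eta_D * eta_S = 0.68 * 0.97 = 0.6596
Step 2 — PB = 3656.5 / 0.6596 ≈ 5543.5 kW (5 s.f.)

5543.5 kW


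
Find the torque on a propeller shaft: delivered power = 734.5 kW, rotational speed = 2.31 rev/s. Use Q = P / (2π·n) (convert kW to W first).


Formula: Q = P_W / (2 * pi * n)
Step 1 — P_W = 734.5 kW * 1000 = 734500.0 W
Step 2 — 2 * pi * n = 2 * pi * 2.31 = 14.514158
Step 3 — Q = 734500.0 / 14.514158 ≈ 50606 N·m (5 s.f.)

50606 N·m


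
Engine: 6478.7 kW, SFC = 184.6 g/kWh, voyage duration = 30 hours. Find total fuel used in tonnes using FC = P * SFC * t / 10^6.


Formula: FC (tonnes) = P * SFC * t / 1,000,000
Step 1 — P * SFC * t = 6478.7 * 184.6 * 30 = 35879040.6 g
Step 2 — FC (tonnes) = 35879040.6 / 1,000,000 ≈ 35.879 tonnes (5 s.f.)

35.879 tonnes


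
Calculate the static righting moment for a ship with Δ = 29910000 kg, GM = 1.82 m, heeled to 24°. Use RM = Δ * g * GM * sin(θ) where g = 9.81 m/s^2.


Formula: GZ = GM * sin(theta); RM = disp * g * GZ
Step 1 — GZ = 1.82 * sin(24°) = 1.82 * 0.406737 = 0.740261 m
Step 2 — RM = 29910000 * 9.81 * 0.740261 ≈ 217210000 N·m (5 s.f.)

217210000 N·m


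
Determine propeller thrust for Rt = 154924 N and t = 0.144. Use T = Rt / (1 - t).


Formula: T = Rt / (1 - t)
Step 1 — (1 - t) = 1 - 0.144 = 0.856
Step 2 — T = 154924 / 0.856 ≈ 180990 N (5 s.f.)

180990 N


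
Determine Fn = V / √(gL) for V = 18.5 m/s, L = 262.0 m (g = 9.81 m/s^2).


Formula: Fn = V / sqrt(g * L)
Step 1 — g * L = 9.81 * 262.0 = 2570.22
Step 2 — sqrt(g * L) = sqrt(2570.22) = 50.697337
Step 3 — Fn = 18.5 / 50.697337 ≈ 0.36491 (5 s.f.)

0.36491


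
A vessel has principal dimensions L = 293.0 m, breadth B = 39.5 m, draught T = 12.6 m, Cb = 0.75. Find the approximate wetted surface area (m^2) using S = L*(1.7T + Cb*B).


Formula: S = 1.7*L*T + V/T with V = Cb*L*B*T, i.e. S = L * (1.7*T + Cb*B)
Step 1 — 1.7*T = 1.7 * 12.6 = 21.42 m
Step 2 — Cb*B = 0.75 * 39.5 = 29.625 m
Step 3 — 1.7*T + Cb*B = 21.42 + 29.625 = 51.045 m
Step 4 — S = 293.0 * 51.045 ≈ 14956 m^2 (5 s.f.)

14956 m^2


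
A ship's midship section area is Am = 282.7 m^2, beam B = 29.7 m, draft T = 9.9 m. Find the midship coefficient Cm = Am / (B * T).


Formula: Cm = Am / (B * T)
Step 1 — B * T = 29.7 * 9.9 = 294.03 m^2
Step 2 — Cm = 282.7 / 294.03 ≈ 0.96147 (5 s.f.)

0.96147


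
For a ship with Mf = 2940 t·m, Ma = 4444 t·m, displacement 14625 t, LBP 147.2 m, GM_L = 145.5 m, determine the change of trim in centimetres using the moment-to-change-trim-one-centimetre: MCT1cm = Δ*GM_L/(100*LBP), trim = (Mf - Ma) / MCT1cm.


Formula: net trimming moment = Mf - Ma; MCT1cm = Δ*GM_L/(100*LBP); trim = net moment / MCT1cm
Step 1 — net trimming moment = 2940 - 4444 = -1504 t·m
Step 2 — MCT1cm = 14625 * 145.5 / (100 * 147.2) = 144.561 t·m/cm
Step 3 — trim = -1504 / 144.561 ≈ -10.404 cm (5 s.f.)

-10.404 cm


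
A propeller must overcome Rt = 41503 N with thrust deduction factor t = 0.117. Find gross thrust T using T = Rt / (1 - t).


Formula: T = Rt / (1 - t)
Step 1 — (1 - t) = 1 - 0.117 = 0.883
Step 2 — T = 41503 / 0.883 ≈ 47002 N (5 s.f.)

47002 N


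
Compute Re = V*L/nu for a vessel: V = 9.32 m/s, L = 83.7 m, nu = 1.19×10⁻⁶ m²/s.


Formula: Re = V * L / nu
Step 1 — V * L = 9.32 * 83.7 = 780.084 m^2/s
Step 2 — Re = 780.084 / 1.19e-6 = 6.56e+08

6.56e+08


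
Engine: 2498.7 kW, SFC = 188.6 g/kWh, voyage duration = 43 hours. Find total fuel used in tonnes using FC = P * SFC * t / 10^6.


Formula: FC (tonnes) = P * SFC * t / 1,000,000
Step 1 — P * SFC * t = 2498.7 * 188.6 * 43 = 20263957.26 g
Step 2 — FC (tonnes) = 20263957.26 / 1,000,000 ≈ 20.264 tonnes (5 s.f.)

20.264 tonnes


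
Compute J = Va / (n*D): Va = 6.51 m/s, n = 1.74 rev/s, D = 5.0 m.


Formula: J = Va / (n * D)
Step 1 — n * D = 1.74 * 5.0 = 8.7
Step 2 — J = 6.51 / 8.7 ≈ 0.74828 (5 s.f.)

0.74828


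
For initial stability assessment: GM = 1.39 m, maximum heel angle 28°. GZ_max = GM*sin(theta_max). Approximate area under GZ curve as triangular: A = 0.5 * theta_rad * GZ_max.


Formula: GZ_max = GM * sin(theta); Area = 0.5 * theta_rad * GZ_max
Step 1 — GZ_max = 1.39 * sin(28°) = 1.39 * 0.469472 = 0.652566 m
Step 2 — theta_rad = 28 * pi/180 = 0.488692 rad
Step 3 — Area = 0.5 * 0.488692 * 0.652566 ≈ 0.15945 m·rad (5 s.f.)

0.15945 m·rad


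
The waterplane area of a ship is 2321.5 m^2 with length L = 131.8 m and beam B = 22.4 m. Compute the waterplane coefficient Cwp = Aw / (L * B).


Formula: Cwp = Aw / (L * B)
Step 1 — L * B = 131.8 * 22.4 = 2952.32 m^2
Step 2 — Cwp = 2321.5 / 2952.32 ≈ 0.78633 (5 s.f.)

0.78633


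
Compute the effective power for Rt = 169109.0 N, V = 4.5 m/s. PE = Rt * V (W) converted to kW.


Formula: PE = Rt * V / 1000 (kW)
Step 1 — PE (W) = 169109.0 * 4.5 = 760990.5 W
Step 2 — PE (kW) = 760990.5 / 1000 ≈ 760.99 kW (5 s.f.)

760.99 kW


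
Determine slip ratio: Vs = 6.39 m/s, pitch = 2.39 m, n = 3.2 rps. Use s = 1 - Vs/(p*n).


Formula: s = 1 - Vs / (p * n)
Step 1 — p * n = 2.39 * 3.2 = 7.648
Step 2 — Vs / (p*n) = 6.39 / 7.648 = 0.835513 (6 d.p.)
Step 3 — s = 1 - 0.835513 = 0.164487

0.164487


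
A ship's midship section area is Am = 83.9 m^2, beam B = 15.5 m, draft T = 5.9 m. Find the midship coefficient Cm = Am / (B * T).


Formula: Cm = Am / (B * T)
Step 1 — B * T = 15.5 * 5.9 = 91.45 m^2
Step 2 — Cm = 83.9 / 91.45 ≈ 0.91744 (5 s.f.)

0.91744


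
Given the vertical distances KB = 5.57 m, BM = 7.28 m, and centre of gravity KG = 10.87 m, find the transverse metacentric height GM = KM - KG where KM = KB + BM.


Formula: GM = KB + BM - KG
Step 1 — KM = KB + BM = 5.57 + 7.28 = 12.85 m
Step 2 — GM = KM - KG = 12.85 - 10.87 = 1.98 m

1.98 m


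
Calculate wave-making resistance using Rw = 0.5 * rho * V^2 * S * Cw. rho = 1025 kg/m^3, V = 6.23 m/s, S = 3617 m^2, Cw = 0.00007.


Formula: Rw = 0.5 * rho * V^2 * S * Cw
Step 1 — V^2 = 6.23^2 = 38.8129
Step 2 — 0.5 * rho * V^2 = 0.5 * 1025 * 38.8129 = 19891.61125
Step 3 — Rw = 19891.61125 * 3617 * 0.00007 ≈ 5036.4 N (5 s.f.)

5036.4 N


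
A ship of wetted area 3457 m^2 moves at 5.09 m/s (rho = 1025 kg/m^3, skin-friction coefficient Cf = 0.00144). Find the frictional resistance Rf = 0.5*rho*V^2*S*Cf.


Formula: Rf = 0.5 * rho * V^2 * S * Cf
Step 1 — V^2 = 5.09^2 = 25.9081
Step 2 — 0.5 * rho * V^2 = 0.5 * 1025 * 25.9081 = 13277.90125
Step 3 — Rf = 13277.90125 * 3457 * 0.00144 ≈ 66098 N (5 s.f.)

66098 N


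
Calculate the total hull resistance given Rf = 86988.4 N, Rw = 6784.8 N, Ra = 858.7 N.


Formula: Rt = Rf + Rw + Ra
Substituting: Rt = 86988.4 + 6784.8 + 858.7
Result: Rt = 94631.9 N

94631.9 N


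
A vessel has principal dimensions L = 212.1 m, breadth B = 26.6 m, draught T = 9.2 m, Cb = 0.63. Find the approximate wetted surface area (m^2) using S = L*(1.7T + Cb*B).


Formula: S = 1.7*L*T + V/T with V = Cb*L*B*T, i.e. S = L * (1.7*T + Cb*B)
Step 1 — 1.7*T = 1.7 * 9.2 = 15.64 m
Step 2 — Cb*B = 0.63 * 26.6 = 16.758 m
Step 3 — 1.7*T + Cb*B = 15.64 + 16.758 = 32.398 m
Step 4 — S = 212.1 * 32.398 ≈ 6871.6 m^2 (5 s.f.)

6871.6 m^2


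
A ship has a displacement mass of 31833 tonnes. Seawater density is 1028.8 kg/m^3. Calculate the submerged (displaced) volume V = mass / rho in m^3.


Formula: V = mass / rho
Step 1 — convert tonnes to kg: 31833 t * 1000 = 31833000 kg
Step 2 — V = 31833000 / 1028.8 ≈ 30942 m^3 (5 s.f.)

30942 m^3


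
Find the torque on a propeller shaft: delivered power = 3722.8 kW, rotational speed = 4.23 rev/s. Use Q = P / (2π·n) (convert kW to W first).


Formula: Q = P_W / (2 * pi * n)
Step 1 — P_W = 3722.8 kW * 1000 = 3722800.0 W
Step 2 — 2 * pi * n = 2 * pi * 4.23 = 26.577874
Step 3 — Q = 3722800.0 / 26.577874 ≈ 140070 N·m (5 s.f.)

140070 N·m
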